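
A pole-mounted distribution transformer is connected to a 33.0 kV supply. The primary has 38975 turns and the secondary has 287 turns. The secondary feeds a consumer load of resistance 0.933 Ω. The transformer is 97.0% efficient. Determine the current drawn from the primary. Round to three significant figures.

I_p ≈ 1.98 A

V_s = 33000 × 287/38975 = 243.00 V.
I_s = V_s/R = 243.00/0.933 = 260.45 A.
P_out = V_s I_s = 243.00 × 260.45 = 63290 W.
P_in = P_out/η = 63290/0.970 = 65248 W.
I_p = P_in/V_p = 65248/33000 = 1.98 A.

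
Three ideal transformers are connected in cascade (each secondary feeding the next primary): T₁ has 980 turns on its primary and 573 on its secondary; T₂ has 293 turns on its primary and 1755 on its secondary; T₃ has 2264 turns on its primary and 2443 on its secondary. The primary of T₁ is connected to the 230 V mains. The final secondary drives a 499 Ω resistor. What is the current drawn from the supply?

I_supply ≈ 6.58 A

After T₁: V = 230.00 × 573/980 = 134.48 V.
After T₂: V = 134.48 × 1755/293 = 805.50 V.
After T₃: V = 805.50 × 2443/2264 = 869.19 V.
I_load = 869.19/499 = 1.7419 A, so P_out = 869.19 × 1.7419 = 1514.0 W.
All ideal ⇒ P_in = P_out, so I_supply = 1514.0/230 = 6.58 A.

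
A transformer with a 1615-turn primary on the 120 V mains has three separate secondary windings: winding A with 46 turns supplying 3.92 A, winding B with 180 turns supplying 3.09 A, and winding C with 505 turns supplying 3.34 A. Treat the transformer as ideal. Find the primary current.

I_p ≈ 1.50 A

V_A = 120 × 46/1615 = 3.4180 V; V_B = 120 × 180/1615 = 13.375 V; V_C = 120 × 505/1615 = 37.523 V.
P_out = V_A I_A + V_B I_B + V_C I_C = 3.4180×3.92 + 13.375×3.09 + 37.523×3.34 = 13.398 + 41.328 + 125.33 = 180.05 W.
Ideal ⇒ P_in = P_out, so I_p = P_out/V_p = 180.05/120 = 1.50 A.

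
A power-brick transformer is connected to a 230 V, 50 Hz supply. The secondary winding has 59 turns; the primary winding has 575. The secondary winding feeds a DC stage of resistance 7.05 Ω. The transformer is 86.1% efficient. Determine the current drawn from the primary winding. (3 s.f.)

V_s = 230 × 59/575 = 23.600 V.
I_s = V_s/R = 23.600/7.05 = 3.3475 A.
P_out = V_s I_s = 23.600 × 3.3475 = 79.001 W.
P_in = P_out/η = 79.001/0.861 = 91.755 W.
I_p = P_in/V_p = 91.755/230 = 0.399 A.

I_p ≈ 0.399 A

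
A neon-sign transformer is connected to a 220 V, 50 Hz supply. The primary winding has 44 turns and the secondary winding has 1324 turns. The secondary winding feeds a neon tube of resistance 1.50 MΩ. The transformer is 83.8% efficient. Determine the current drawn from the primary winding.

V_s = 220 × 1324/44 = 6620.0 V.
I_s = V_s/R = 6620.0/(1.50×10^6) = 0.0044133 A.
P_out = V_s I_s = 6620.0 × 0.0044133 = 29.216 W.
P_in = P_out/η = 29.216/0.838 = 34.864 W.
I_p = P_in/V_p = 34.864/220 = 0.158 A.

I_p ≈ 0.158 A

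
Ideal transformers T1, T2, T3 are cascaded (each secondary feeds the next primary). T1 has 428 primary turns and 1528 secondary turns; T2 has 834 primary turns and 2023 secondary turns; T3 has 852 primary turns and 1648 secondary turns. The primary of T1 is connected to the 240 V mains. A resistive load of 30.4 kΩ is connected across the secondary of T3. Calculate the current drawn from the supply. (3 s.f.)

Secondary of T1: V = 240.00 × 1528/428 = 856.82 V.
Secondary of T2: V = 856.82 × 2023/834 = 2078.4 V.
Secondary of T3: V = 2078.4 × 1648/852 = 4020.1 V.
I_load = 4020.1/30400 = 0.13224 A, so P_out = 4020.1 × 0.13224 = 531.62 W.
All ideal ⇒ P_in = P_out, so I_supply = 531.62/240 = 2.22 A.

I_supply ≈ 2.22 A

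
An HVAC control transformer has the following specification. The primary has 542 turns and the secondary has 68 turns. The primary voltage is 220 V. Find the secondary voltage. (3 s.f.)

V_s ≈ 27.6 V

V_s/V_p = N_s/N_p, so V_s = 220 × 68/542 = 27.6 V.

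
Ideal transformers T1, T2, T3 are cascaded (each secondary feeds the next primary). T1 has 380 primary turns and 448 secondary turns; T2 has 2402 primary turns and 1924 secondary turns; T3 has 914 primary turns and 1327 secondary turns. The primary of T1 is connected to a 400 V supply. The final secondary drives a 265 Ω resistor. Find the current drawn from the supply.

I_supply ≈ 2.84 A

After T1: V = 400.00 × 448/380 = 471.58 V.
After T2: V = 471.58 × 1924/2402 = 377.73 V.
After T3: V = 377.73 × 1327/914 = 548.42 V.
I_load = 548.42/265 = 2.0695 A, so P_out = 548.42 × 2.0695 = 1134.9 W.
All ideal ⇒ P_in = P_out, so I_supply = 1134.9/400 = 2.84 A.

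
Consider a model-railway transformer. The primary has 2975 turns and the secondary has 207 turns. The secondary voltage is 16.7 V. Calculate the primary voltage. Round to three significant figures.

V_p ≈ 240 V

V_p/V_s = N_p/N_s, so V_p = 16.7 × 2975/207 = 240 V.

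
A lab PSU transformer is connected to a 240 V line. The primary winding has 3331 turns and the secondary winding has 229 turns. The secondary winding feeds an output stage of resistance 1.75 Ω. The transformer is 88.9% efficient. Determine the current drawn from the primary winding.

V_s = 240 × 229/3331 = 16.500 V.
I_s = V_s/R = 16.500/1.75 = 9.4283 A.
P_out = V_s I_s = 16.500 × 9.4283 = 155.56 W.
P_in = P_out/η = 155.56/0.889 = 174.99 W.
I_p = P_in/V_p = 174.99/240 = 0.729 A.

I_p ≈ 0.729 A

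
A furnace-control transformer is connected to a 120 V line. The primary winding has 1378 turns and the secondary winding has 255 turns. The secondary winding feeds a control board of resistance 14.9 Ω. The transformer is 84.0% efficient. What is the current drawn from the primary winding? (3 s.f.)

I_p ≈ 0.328 A

V_s = 120 × 255/1378 = 22.206 V.
I_s = V_s/R = 22.206/14.9 = 1.4903 A.
P_out = V_s I_s = 22.206 × 1.4903 = 33.095 W.
P_in = P_out/η = 33.095/0.840 = 39.398 W.
I_p = P_in/V_p = 39.398/120 = 0.328 A.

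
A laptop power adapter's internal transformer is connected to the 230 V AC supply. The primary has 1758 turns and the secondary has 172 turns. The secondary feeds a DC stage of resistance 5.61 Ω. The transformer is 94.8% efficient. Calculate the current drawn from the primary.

V_s = 230 × 172/1758 = 22.503 V.
I_s = V_s/R = 22.503/5.61 = 4.0112 A.
P_out = V_s I_s = 22.503 × 4.0112 = 90.263 W.
P_in = P_out/η = 90.263/0.948 = 95.215 W.
I_p = P_in/V_p = 95.215/230 = 0.414 A.

I_p ≈ 0.414 A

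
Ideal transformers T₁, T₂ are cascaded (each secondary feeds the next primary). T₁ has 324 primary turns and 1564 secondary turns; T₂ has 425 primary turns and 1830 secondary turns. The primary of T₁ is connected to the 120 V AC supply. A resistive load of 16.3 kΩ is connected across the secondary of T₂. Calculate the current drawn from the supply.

After T₁: V = 120.00 × 1564/324 = 579.26 V.
After T₂: V = 579.26 × 1830/425 = 2494.2 V.
I_load = 2494.2/16300 = 0.15302 A, so P_out = 2494.2 × 0.15302 = 381.67 W.
All ideal ⇒ P_in = P_out, so I_supply = 381.67/120 = 3.18 A.

I_supply ≈ 3.18 A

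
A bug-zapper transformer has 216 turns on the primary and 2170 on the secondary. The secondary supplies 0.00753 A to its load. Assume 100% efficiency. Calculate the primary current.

I_p ≈ 0.0756 A

For an ideal transformer I_p/I_s = N_s/N_p, so I_p = 0.00753 × 2170/216 = 0.0756 A.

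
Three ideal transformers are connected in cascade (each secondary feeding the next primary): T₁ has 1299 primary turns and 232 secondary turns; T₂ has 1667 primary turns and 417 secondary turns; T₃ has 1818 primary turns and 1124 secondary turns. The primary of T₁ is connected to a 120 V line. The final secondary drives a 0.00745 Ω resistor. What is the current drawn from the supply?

I_supply ≈ 12.3 A

Secondary of T₁: V = 120.00 × 232/1299 = 21.432 V.
Secondary of T₂: V = 21.432 × 417/1667 = 5.3612 V.
Secondary of T₃: V = 5.3612 × 1124/1818 = 3.3146 V.
I_load = 3.3146/0.00745 = 444.91 A, so P_out = 3.3146 × 444.91 = 1474.7 W.
All ideal ⇒ P_in = P_out, so I_supply = 1474.7/120 = 12.3 A.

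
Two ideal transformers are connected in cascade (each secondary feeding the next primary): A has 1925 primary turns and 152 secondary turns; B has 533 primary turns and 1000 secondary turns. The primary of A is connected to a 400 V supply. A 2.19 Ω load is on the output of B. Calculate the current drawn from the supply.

After A: V = 400.00 × 152/1925 = 31.584 V.
After B: V = 31.584 × 1000/533 = 59.258 V.
I_load = 59.258/2.19 = 27.058 A, so P_out = 59.258 × 27.058 = 1603.4 W.
All ideal ⇒ P_in = P_out, so I_supply = 1603.4/400 = 4.01 A.

I_supply ≈ 4.01 A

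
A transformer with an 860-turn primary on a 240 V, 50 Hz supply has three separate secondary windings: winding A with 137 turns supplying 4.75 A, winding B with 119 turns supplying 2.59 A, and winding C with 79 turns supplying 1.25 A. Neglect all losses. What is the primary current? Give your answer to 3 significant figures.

I_p ≈ 1.23 A

V_A = 240 × 137/860 = 38.233 V; V_B = 240 × 119/860 = 33.209 V; V_C = 240 × 79/860 = 22.047 V.
P_out = V_A I_A + V_B I_B + V_C I_C = 38.233×4.75 + 33.209×2.59 + 22.047×1.25 = 181.60 + 86.012 + 27.558 = 295.17 W.
Ideal ⇒ P_in = P_out, so I_p = P_out/V_p = 295.17/240 = 1.23 A.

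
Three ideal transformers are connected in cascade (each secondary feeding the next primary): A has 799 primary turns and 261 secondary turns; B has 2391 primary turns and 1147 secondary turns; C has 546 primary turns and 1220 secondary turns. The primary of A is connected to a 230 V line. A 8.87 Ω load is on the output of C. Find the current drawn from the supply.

Secondary of A: V = 230.00 × 261/799 = 75.131 V.
Secondary of B: V = 75.131 × 1147/2391 = 36.042 V.
Secondary of C: V = 36.042 × 1220/546 = 80.533 V.
I_load = 80.533/8.87 = 9.0792 A, so P_out = 80.533 × 9.0792 = 731.18 W.
All ideal ⇒ P_in = P_out, so I_supply = 731.18/230 = 3.18 A.

I_supply ≈ 3.18 A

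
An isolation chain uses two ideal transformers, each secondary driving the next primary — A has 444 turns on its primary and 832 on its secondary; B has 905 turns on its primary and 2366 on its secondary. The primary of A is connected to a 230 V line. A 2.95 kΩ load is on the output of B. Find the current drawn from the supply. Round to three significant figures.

After A: V = 230.00 × 832/444 = 430.99 V.
After B: V = 430.99 × 2366/905 = 1126.8 V.
I_load = 1126.8/2950 = 0.38196 A, so P_out = 1126.8 × 0.38196 = 430.37 W.
All ideal ⇒ P_in = P_out, so I_supply = 430.37/230 = 1.87 A.

I_supply ≈ 1.87 A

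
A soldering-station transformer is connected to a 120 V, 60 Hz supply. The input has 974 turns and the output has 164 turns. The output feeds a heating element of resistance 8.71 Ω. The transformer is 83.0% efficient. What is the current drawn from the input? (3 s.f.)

V_out = 120 × 164/974 = 20.205 V.
I_out = V_out/R = 20.205/8.71 = 2.3198 A.
P_out = V_out I_out = 20.205 × 2.3198 = 46.872 W.
P_in = P_out/η = 46.872/0.830 = 56.472 W.
I_in = P_in/V_in = 56.472/120 = 0.471 A.

I_in ≈ 0.471 A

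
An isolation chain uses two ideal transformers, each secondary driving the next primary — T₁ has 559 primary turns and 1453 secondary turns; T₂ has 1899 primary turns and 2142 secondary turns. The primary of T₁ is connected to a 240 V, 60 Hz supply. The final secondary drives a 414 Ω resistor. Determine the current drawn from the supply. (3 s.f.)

I_supply ≈ 4.98 A

After T₁: V = 240.00 × 1453/559 = 623.83 V.
After T₂: V = 623.83 × 2142/1899 = 703.65 V.
I_load = 703.65/414 = 1.6996 A, so P_out = 703.65 × 1.6996 = 1196.0 W.
All ideal ⇒ P_in = P_out, so I_supply = 1196.0/240 = 4.98 A.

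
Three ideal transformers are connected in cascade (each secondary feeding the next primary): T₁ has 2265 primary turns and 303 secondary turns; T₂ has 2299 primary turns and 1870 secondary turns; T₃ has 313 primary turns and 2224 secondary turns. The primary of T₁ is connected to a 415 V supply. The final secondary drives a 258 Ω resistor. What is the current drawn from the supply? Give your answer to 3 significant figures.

I_supply ≈ 0.962 A

After T₁: V = 415.00 × 303/2265 = 55.517 V.
After T₂: V = 55.517 × 1870/2299 = 45.157 V.
After T₃: V = 45.157 × 2224/313 = 320.86 V.
I_load = 320.86/258 = 1.2436 A, so P_out = 320.86 × 1.2436 = 399.04 W.
All ideal ⇒ P_in = P_out, so I_supply = 399.04/415 = 0.962 A.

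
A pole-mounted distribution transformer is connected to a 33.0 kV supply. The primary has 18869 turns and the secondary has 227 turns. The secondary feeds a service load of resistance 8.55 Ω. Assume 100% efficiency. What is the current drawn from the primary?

V_s = V_p × N_s/N_p = 33000 × 227/18869 = 397.00 V.
I_s = V_s/R = 397.00/8.55 = 46.433 A.
For an ideal transformer I_p N_p = I_s N_s, so I_p = 46.433 × 227/18869 = 0.559 A.

I_p ≈ 0.559 A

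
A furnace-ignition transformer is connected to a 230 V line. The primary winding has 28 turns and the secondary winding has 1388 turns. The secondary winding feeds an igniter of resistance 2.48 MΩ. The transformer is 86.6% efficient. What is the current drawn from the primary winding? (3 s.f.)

I_p ≈ 0.263 A

V_s = 230 × 1388/28 = 11401 V.
I_s = V_s/R = 11401/(2.48×10^6) = 0.0045974 A.
P_out = V_s I_s = 11401 × 0.0045974 = 52.416 W.
P_in = P_out/η = 52.416/0.866 = 60.527 W.
I_p = P_in/V_p = 60.527/230 = 0.263 A.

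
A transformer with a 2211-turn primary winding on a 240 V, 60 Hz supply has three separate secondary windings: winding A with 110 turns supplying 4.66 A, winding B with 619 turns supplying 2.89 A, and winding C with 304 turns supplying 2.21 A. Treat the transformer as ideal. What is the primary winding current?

I_p ≈ 1.34 A

V_A = 240 × 110/2211 = 11.940 V; V_B = 240 × 619/2211 = 67.191 V; V_C = 240 × 304/2211 = 32.999 V.
P_out = V_A I_A + V_B I_B + V_C I_C = 11.940×4.66 + 67.191×2.89 + 32.999×2.21 = 55.642 + 194.18 + 72.927 = 322.75 W.
Ideal ⇒ P_in = P_out, so I_p = P_out/V_p = 322.75/240 = 1.34 A.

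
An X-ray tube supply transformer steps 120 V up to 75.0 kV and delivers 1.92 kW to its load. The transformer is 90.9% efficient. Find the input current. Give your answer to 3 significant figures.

I_in ≈ 17.6 A

P_in = P_out/η = 1920/0.909 = 2112.2 W.
I_in = P_in/V_in = 2112.2/120 = 17.6 A.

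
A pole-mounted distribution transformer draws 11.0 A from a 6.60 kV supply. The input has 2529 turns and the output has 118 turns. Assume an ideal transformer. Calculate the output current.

I_out ≈ 236 A

I_out/I_in = N_in/N_out, so I_out = 11.0 × 2529/118 = 236 A.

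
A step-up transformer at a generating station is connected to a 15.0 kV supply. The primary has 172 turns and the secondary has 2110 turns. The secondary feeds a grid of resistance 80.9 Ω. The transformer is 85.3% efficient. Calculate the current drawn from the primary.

I_p ≈ 32700 A

V_s = 15000 × 2110/172 = 184010 V.
I_s = V_s/R = 184010/80.9 = 2274.6 A.
P_out = V_s I_s = 184010 × 2274.6 = 4.1854×10^8 W.
P_in = P_out/η = 4.1854×10^8/0.853 = 4.9067×10^8 W.
I_p = P_in/V_p = 4.9067×10^8/15000 = 32700 A.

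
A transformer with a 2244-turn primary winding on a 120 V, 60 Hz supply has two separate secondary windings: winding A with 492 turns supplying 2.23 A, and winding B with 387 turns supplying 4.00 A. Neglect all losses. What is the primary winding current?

V_A = 120 × 492/2244 = 26.310 V; V_B = 120 × 387/2244 = 20.695 V.
P_out = V_A I_A + V_B I_B = 26.310×2.23 + 20.695×4.00 = 58.672 + 82.781 = 141.45 W.
Ideal ⇒ P_in = P_out, so I_p = P_out/V_p = 141.45/120 = 1.18 A.

I_p ≈ 1.18 A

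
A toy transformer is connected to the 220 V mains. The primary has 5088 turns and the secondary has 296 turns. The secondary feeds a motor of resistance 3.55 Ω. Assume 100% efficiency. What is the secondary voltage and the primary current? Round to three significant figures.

V_s = V_p × N_s/N_p = 220 × 296/5088 = 12.799 V.
I_s = V_s/R = 12.799/3.55 = 3.6053 A.
I_p = I_s × N_s/N_p = 3.6053 × 296/5088 = 0.210 A.

V_s ≈ 12.8 V, I_p ≈ 0.210 A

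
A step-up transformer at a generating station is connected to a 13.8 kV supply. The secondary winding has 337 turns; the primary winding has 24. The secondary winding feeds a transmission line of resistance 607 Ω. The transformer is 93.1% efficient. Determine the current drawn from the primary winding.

V_s = 13800 × 337/24 = 193780 V.
I_s = V_s/R = 193780/607 = 319.23 A.
P_out = V_s I_s = 193780 × 319.23 = 6.1860×10^7 W.
P_in = P_out/η = 6.1860×10^7/0.931 = 6.6444×10^7 W.
I_p = P_in/V_p = 6.6444×10^7/13800 = 4810 A.

I_p ≈ 4810 A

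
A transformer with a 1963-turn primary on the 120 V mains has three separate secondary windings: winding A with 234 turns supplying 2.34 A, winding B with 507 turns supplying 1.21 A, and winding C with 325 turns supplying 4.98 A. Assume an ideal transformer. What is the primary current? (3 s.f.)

I_p ≈ 1.42 A

V_A = 120 × 234/1963 = 14.305 V; V_B = 120 × 507/1963 = 30.993 V; V_C = 120 × 325/1963 = 19.868 V.
P_out = V_A I_A + V_B I_B + V_C I_C = 14.305×2.34 + 30.993×1.21 + 19.868×4.98 = 33.473 + 37.502 + 98.940 = 169.92 W.
Ideal ⇒ P_in = P_out, so I_p = P_out/V_p = 169.92/120 = 1.42 A.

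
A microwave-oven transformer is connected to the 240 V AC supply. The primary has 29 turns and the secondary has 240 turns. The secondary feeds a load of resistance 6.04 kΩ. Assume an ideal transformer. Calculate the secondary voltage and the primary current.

V_s ≈ 1990 V, I_p ≈ 2.72 A

V_s = V_p × N_s/N_p = 240 × 240/29 = 1986.2 V.
I_s = V_s/R = 1986.2/6040 = 0.32884 A.
I_p = I_s × N_s/N_p = 0.32884 × 240/29 = 2.72 A.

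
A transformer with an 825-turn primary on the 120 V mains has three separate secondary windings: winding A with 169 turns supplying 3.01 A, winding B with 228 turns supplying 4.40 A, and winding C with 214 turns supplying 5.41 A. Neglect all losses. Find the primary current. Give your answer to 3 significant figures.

I_p ≈ 3.24 A

V_A = 120 × 169/825 = 24.582 V; V_B = 120 × 228/825 = 33.164 V; V_C = 120 × 214/825 = 31.127 V.
P_out = V_A I_A + V_B I_B + V_C I_C = 24.582×3.01 + 33.164×4.40 + 31.127×5.41 = 73.991 + 145.92 + 168.40 = 388.31 W.
Ideal ⇒ P_in = P_out, so I_p = P_out/V_p = 388.31/120 = 3.24 A.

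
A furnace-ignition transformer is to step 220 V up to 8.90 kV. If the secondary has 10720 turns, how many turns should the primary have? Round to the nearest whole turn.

N_p/N_s = V_p/V_s, so N_p = 10720 × 220/8900 = 265.0 ≈ 265 turns.

N_p = 265 turns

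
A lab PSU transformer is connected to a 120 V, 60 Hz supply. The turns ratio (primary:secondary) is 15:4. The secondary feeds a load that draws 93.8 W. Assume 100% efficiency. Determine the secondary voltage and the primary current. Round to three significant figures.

V_s ≈ 32.0 V, I_p ≈ 0.782 A

V_s = V_p × N_s/N_p = 120 × 4/15 = 32.000 V.
I_s = P/V_s = 93.8/32.000 = 2.9312 A.
I_p = I_s × N_s/N_p = 2.9312 × 4/15 = 0.782 A.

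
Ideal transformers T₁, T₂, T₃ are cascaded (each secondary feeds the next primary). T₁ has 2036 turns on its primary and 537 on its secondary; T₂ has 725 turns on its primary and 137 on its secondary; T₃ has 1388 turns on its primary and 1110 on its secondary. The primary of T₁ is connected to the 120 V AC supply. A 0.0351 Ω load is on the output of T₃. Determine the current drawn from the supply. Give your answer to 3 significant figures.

After T₁: V = 120.00 × 537/2036 = 31.650 V.
After T₂: V = 31.650 × 137/725 = 5.9808 V.
After T₃: V = 5.9808 × 1110/1388 = 4.7829 V.
I_load = 4.7829/0.0351 = 136.27 A, so P_out = 4.7829 × 136.27 = 651.75 W.
All ideal ⇒ P_in = P_out, so I_supply = 651.75/120 = 5.43 A.

I_supply ≈ 5.43 A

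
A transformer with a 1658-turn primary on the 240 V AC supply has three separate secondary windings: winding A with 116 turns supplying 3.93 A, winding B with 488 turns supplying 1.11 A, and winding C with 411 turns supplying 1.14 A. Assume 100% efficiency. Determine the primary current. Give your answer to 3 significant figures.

I_p ≈ 0.884 A

V_A = 240 × 116/1658 = 16.791 V; V_B = 240 × 488/1658 = 70.639 V; V_C = 240 × 411/1658 = 59.493 V.
P_out = V_A I_A + V_B I_B + V_C I_C = 16.791×3.93 + 70.639×1.11 + 59.493×1.14 = 65.990 + 78.410 + 67.822 = 212.22 W.
Ideal ⇒ P_in = P_out, so I_p = P_out/V_p = 212.22/240 = 0.884 A.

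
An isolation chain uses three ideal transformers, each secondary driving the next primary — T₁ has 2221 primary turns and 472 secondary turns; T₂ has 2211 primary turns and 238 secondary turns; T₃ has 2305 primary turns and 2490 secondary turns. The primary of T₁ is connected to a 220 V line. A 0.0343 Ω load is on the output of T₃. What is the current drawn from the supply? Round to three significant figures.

I_supply ≈ 3.92 A

After T₁: V = 220.00 × 472/2221 = 46.754 V.
After T₂: V = 46.754 × 238/2211 = 5.0327 V.
After T₃: V = 5.0327 × 2490/2305 = 5.4367 V.
I_load = 5.4367/0.0343 = 158.50 A, so P_out = 5.4367 × 158.50 = 861.73 W.
All ideal ⇒ P_in = P_out, so I_supply = 861.73/220 = 3.92 A.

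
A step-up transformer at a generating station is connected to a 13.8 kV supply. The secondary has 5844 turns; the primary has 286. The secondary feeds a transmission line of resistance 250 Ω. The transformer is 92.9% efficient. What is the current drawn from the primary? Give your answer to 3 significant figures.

V_s = 13800 × 5844/286 = 281980 V.
I_s = V_s/R = 281980/250 = 1127.9 A.
P_out = V_s I_s = 281980 × 1127.9 = 3.1806×10^8 W.
P_in = P_out/η = 3.1806×10^8/0.929 = 3.4237×10^8 W.
I_p = P_in/V_p = 3.4237×10^8/13800 = 24800 A.

I_p ≈ 24800 A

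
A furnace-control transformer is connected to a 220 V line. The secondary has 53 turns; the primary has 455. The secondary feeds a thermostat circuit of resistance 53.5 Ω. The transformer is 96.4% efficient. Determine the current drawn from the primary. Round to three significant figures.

V_s = 220 × 53/455 = 25.626 V.
I_s = V_s/R = 25.626/53.5 = 0.47900 A.
P_out = V_s I_s = 25.626 × 0.47900 = 12.275 W.
P_in = P_out/η = 12.275/0.964 = 12.733 W.
I_p = P_in/V_p = 12.733/220 = 0.0579 A.

I_p ≈ 0.0579 A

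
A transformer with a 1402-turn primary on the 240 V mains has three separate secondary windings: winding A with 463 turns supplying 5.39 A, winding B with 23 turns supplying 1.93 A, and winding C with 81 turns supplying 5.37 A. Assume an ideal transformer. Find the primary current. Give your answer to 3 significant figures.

V_A = 240 × 463/1402 = 79.258 V; V_B = 240 × 23/1402 = 3.9372 V; V_C = 240 × 81/1402 = 13.866 V.
P_out = V_A I_A + V_B I_B + V_C I_C = 79.258×5.39 + 3.9372×1.93 + 13.866×5.37 = 427.20 + 7.5989 + 74.460 = 509.26 W.
Ideal ⇒ P_in = P_out, so I_p = P_out/V_p = 509.26/240 = 2.12 A.

I_p ≈ 2.12 A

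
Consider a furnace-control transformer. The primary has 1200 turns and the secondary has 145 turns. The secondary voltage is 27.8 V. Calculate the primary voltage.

V_p/V_s = N_p/N_s, so V_p = 27.8 × 1200/145 = 230 V.

V_p ≈ 230 V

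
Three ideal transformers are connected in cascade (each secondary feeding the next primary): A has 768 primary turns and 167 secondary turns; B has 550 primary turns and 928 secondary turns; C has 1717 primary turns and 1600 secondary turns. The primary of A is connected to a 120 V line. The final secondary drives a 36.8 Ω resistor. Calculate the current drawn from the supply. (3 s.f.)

Secondary of A: V = 120.00 × 167/768 = 26.094 V.
Secondary of B: V = 26.094 × 928/550 = 44.027 V.
Secondary of C: V = 44.027 × 1600/1717 = 41.027 V.
I_load = 41.027/36.8 = 1.1149 A, so P_out = 41.027 × 1.1149 = 45.740 W.
All ideal ⇒ P_in = P_out, so I_supply = 45.740/120 = 0.381 A.

I_supply ≈ 0.381 A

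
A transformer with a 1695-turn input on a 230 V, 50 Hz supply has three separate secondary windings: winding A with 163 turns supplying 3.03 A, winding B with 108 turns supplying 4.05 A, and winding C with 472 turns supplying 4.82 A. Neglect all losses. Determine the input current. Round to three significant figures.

V_A = 230 × 163/1695 = 22.118 V; V_B = 230 × 108/1695 = 14.655 V; V_C = 230 × 472/1695 = 64.047 V.
P_out = V_A I_A + V_B I_B + V_C I_C = 22.118×3.03 + 14.655×4.05 + 64.047×4.82 = 67.018 + 59.352 + 308.71 = 435.08 W.
Ideal ⇒ P_in = P_out, so I_in = P_out/V_in = 435.08/230 = 1.89 A.

I_in ≈ 1.89 A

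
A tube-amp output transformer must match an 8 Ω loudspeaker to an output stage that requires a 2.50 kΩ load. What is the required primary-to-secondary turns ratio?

Z_p/Z_s = (N_p/N_s)², so N_p/N_s = √(2500/8) = √312 = 17.7.

N_p/N_s ≈ 17.7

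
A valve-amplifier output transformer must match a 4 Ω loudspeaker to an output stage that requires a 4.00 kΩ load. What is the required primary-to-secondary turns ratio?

Z_p/Z_s = (N_p/N_s)², so N_p/N_s = √(4000/4) = √1000 = 31.6.

N_p/N_s ≈ 31.6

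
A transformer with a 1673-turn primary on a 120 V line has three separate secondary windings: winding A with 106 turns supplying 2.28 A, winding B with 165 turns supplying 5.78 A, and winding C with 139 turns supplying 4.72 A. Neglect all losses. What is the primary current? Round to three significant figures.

V_A = 120 × 106/1673 = 7.6031 V; V_B = 120 × 165/1673 = 11.835 V; V_C = 120 × 139/1673 = 9.9701 V.
P_out = V_A I_A + V_B I_B + V_C I_C = 7.6031×2.28 + 11.835×5.78 + 9.9701×4.72 = 17.335 + 68.406 + 47.059 = 132.80 W.
Ideal ⇒ P_in = P_out, so I_p = P_out/V_p = 132.80/120 = 1.11 A.

I_p ≈ 1.11 A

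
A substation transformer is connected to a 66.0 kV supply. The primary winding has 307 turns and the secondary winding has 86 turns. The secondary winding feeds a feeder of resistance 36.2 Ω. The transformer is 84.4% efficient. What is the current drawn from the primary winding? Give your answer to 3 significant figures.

I_p ≈ 170 A

V_s = 66000 × 86/307 = 18489 V.
I_s = V_s/R = 18489/36.2 = 510.73 A.
P_out = V_s I_s = 18489 × 510.73 = 9.4428×10^6 W.
P_in = P_out/η = 9.4428×10^6/0.844 = 1.1188×10^7 W.
I_p = P_in/V_p = 1.1188×10^7/66000 = 170 A.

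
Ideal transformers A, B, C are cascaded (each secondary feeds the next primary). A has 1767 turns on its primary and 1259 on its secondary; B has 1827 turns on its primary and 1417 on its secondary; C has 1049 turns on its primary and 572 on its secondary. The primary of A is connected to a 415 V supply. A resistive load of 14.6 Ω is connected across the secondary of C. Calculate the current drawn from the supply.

Secondary of A: V = 415.00 × 1259/1767 = 295.69 V.
Secondary of B: V = 295.69 × 1417/1827 = 229.33 V.
Secondary of C: V = 229.33 × 572/1049 = 125.05 V.
I_load = 125.05/14.6 = 8.5652 A, so P_out = 125.05 × 8.5652 = 1071.1 W.
All ideal ⇒ P_in = P_out, so I_supply = 1071.1/415 = 2.58 A.

I_supply ≈ 2.58 A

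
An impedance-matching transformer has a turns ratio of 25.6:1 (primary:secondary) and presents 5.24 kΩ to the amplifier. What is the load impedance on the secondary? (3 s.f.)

Z_s = Z_p/(N_p/N_s)² = 5240/25.6² = 8.00 Ω.

Z_s ≈ 8.00 Ω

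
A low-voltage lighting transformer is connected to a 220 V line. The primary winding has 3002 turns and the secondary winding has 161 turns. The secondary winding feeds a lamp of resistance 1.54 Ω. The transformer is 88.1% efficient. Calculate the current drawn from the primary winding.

V_s = 220 × 161/3002 = 11.799 V.
I_s = V_s/R = 11.799/1.54 = 7.6616 A.
P_out = V_s I_s = 11.799 × 7.6616 = 90.397 W.
P_in = P_out/η = 90.397/0.881 = 102.61 W.
I_p = P_in/V_p = 102.61/220 = 0.466 A.

I_p ≈ 0.466 A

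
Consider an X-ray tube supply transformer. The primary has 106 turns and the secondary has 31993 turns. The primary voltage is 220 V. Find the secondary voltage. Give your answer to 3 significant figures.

V_s/V_p = N_s/N_p, so V_s = 220 × 31993/106 = 66400 V.

V_s ≈ 66400 V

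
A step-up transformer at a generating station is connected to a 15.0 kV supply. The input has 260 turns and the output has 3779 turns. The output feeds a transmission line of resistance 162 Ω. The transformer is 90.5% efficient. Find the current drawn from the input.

V_out = 15000 × 3779/260 = 218020 V.
I_out = V_out/R = 218020/162 = 1345.8 A.
P_out = V_out I_out = 218020 × 1345.8 = 2.9341×10^8 W.
P_in = P_out/η = 2.9341×10^8/0.905 = 3.2421×10^8 W.
I_in = P_in/V_in = 3.2421×10^8/15000 = 21600 A.

I_in ≈ 21600 A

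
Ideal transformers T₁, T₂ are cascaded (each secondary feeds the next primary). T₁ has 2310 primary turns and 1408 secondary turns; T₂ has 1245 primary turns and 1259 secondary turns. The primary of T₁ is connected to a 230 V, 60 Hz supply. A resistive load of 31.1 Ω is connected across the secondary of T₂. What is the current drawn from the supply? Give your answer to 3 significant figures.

Secondary of T₁: V = 230.00 × 1408/2310 = 140.19 V.
Secondary of T₂: V = 140.19 × 1259/1245 = 141.77 V.
I_load = 141.77/31.1 = 4.5584 A, so P_out = 141.77 × 4.5584 = 646.23 W.
All ideal ⇒ P_in = P_out, so I_supply = 646.23/230 = 2.81 A.

I_supply ≈ 2.81 A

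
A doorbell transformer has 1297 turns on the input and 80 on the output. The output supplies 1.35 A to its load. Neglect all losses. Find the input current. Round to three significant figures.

I_in ≈ 0.0833 A

For an ideal transformer I_in/I_out = N_out/N_in, so I_in = 1.35 × 80/1297 = 0.0833 A.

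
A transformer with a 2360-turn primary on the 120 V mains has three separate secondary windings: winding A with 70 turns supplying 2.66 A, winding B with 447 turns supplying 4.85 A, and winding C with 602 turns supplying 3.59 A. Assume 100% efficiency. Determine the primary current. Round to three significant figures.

I_p ≈ 1.91 A

V_A = 120 × 70/2360 = 3.5593 V; V_B = 120 × 447/2360 = 22.729 V; V_C = 120 × 602/2360 = 30.610 V.
P_out = V_A I_A + V_B I_B + V_C I_C = 3.5593×2.66 + 22.729×4.85 + 30.610×3.59 = 9.4678 + 110.23 + 109.89 = 229.59 W.
Ideal ⇒ P_in = P_out, so I_p = P_out/V_p = 229.59/120 = 1.91 A.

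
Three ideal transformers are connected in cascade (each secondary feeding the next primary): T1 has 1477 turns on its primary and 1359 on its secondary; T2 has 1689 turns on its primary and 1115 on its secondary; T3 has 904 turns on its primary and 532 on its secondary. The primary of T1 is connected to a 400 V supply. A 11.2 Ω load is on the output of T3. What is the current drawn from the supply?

I_supply ≈ 4.56 A

After T1: V = 400.00 × 1359/1477 = 368.04 V.
After T2: V = 368.04 × 1115/1689 = 242.97 V.
After T3: V = 242.97 × 532/904 = 142.98 V.
I_load = 142.98/11.2 = 12.766 A, so P_out = 142.98 × 12.766 = 1825.4 W.
All ideal ⇒ P_in = P_out, so I_supply = 1825.4/400 = 4.56 A.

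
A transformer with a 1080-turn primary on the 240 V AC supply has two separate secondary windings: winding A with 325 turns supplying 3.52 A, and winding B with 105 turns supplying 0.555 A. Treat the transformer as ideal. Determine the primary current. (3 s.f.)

V_A = 240 × 325/1080 = 72.222 V; V_B = 240 × 105/1080 = 23.333 V.
P_out = V_A I_A + V_B I_B = 72.222×3.52 + 23.333×0.555 = 254.22 + 12.950 = 267.17 W.
Ideal ⇒ P_in = P_out, so I_p = P_out/V_p = 267.17/240 = 1.11 A.

I_p ≈ 1.11 A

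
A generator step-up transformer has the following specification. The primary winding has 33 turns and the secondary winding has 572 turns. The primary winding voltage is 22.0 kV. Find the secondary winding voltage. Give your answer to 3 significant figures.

V_s ≈ 381000 V

V_s/V_p = N_s/N_p, so V_s = 22000 × 572/33 = 381000 V.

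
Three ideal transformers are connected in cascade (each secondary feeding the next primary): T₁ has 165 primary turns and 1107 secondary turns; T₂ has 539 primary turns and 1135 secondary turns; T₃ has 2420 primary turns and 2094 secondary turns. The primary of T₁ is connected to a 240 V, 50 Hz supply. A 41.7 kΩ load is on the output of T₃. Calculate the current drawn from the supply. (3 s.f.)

I_supply ≈ 0.860 A

Secondary of T₁: V = 240.00 × 1107/165 = 1610.2 V.
Secondary of T₂: V = 1610.2 × 1135/539 = 3390.6 V.
Secondary of T₃: V = 3390.6 × 2094/2420 = 2933.9 V.
I_load = 2933.9/41700 = 0.070357 A, so P_out = 2933.9 × 0.070357 = 206.42 W.
All ideal ⇒ P_in = P_out, so I_supply = 206.42/240 = 0.860 A.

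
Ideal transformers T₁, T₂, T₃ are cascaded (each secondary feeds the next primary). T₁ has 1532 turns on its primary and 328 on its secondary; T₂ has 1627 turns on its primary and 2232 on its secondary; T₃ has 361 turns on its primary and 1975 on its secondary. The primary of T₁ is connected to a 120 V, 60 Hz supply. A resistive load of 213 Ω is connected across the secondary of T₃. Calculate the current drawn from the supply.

I_supply ≈ 1.45 A

Secondary of T₁: V = 120.00 × 328/1532 = 25.692 V.
Secondary of T₂: V = 25.692 × 2232/1627 = 35.245 V.
Secondary of T₃: V = 35.245 × 1975/361 = 192.82 V.
I_load = 192.82/213 = 0.90528 A, so P_out = 192.82 × 0.90528 = 174.56 W.
All ideal ⇒ P_in = P_out, so I_supply = 174.56/120 = 1.45 A.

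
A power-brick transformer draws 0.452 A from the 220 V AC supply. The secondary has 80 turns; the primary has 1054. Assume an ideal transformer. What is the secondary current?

I_s/I_p = N_p/N_s, so I_s = 0.452 × 1054/80 = 5.96 A.

I_s ≈ 5.96 A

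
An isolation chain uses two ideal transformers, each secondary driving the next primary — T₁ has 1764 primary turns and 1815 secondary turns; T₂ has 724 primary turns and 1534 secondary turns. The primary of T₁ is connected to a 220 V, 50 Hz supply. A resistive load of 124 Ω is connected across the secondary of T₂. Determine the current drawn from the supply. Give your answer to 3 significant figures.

Secondary of T₁: V = 220.00 × 1815/1764 = 226.36 V.
Secondary of T₂: V = 226.36 × 1534/724 = 479.61 V.
I_load = 479.61/124 = 3.8678 A, so P_out = 479.61 × 3.8678 = 1855.0 W.
All ideal ⇒ P_in = P_out, so I_supply = 1855.0/220 = 8.43 A.

I_supply ≈ 8.43 A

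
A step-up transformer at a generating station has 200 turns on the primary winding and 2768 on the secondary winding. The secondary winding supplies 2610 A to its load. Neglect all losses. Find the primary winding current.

I_p ≈ 36100 A

For an ideal transformer I_p/I_s = N_s/N_p, so I_p = 2610 × 2768/200 = 36100 A.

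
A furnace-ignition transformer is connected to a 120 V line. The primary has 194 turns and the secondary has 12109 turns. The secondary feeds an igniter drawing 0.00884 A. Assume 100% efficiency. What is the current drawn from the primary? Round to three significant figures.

For an ideal transformer I_p N_p = I_s N_s, so I_p = 0.00884 × 12109/194 = 0.552 A.

I_p ≈ 0.552 A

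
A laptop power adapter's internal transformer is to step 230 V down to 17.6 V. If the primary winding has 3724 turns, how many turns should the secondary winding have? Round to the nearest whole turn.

N_s/N_p = V_s/V_p, so N_s = 3724 × 17.6/230 = 285.0 ≈ 285 turns.

N_s = 285 turns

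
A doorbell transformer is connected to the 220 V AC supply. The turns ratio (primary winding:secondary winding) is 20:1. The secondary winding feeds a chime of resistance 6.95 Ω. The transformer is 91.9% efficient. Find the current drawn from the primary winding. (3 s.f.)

I_p ≈ 0.0861 A

V_s = 220 × 1/20 = 11.000 V.
I_s = V_s/R = 11.000/6.95 = 1.5827 A.
P_out = V_s I_s = 11.000 × 1.5827 = 17.410 W.
P_in = P_out/η = 17.410/0.919 = 18.945 W.
I_p = P_in/V_p = 18.945/220 = 0.0861 A.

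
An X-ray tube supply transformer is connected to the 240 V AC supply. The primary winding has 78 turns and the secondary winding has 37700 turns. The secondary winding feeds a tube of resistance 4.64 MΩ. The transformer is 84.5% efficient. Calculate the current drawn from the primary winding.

V_s = 240 × 37700/78 = 116000 V.
I_s = V_s/R = 116000/(4.64×10^6) = 0.025000 A.
P_out = V_s I_s = 116000 × 0.025000 = 2900.0 W.
P_in = P_out/η = 2900.0/0.845 = 3432.0 W.
I_p = P_in/V_p = 3432.0/240 = 14.3 A.

I_p ≈ 14.3 A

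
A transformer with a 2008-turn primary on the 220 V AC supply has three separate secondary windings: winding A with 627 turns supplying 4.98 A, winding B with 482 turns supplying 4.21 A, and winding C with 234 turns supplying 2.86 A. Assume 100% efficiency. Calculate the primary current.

V_A = 220 × 627/2008 = 68.695 V; V_B = 220 × 482/2008 = 52.809 V; V_C = 220 × 234/2008 = 25.637 V.
P_out = V_A I_A + V_B I_B + V_C I_C = 68.695×4.98 + 52.809×4.21 + 25.637×2.86 = 342.10 + 222.32 + 73.323 = 637.75 W.
Ideal ⇒ P_in = P_out, so I_p = P_out/V_p = 637.75/220 = 2.90 A.

I_p ≈ 2.90 A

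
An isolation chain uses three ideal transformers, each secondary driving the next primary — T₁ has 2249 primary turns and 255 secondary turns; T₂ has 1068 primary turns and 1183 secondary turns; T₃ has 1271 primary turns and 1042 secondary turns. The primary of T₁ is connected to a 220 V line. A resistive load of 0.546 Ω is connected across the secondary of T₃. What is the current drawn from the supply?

After T₁: V = 220.00 × 255/2249 = 24.944 V.
After T₂: V = 24.944 × 1183/1068 = 27.630 V.
After T₃: V = 27.630 × 1042/1271 = 22.652 V.
I_load = 22.652/0.546 = 41.487 A, so P_out = 22.652 × 41.487 = 939.78 W.
All ideal ⇒ P_in = P_out, so I_supply = 939.78/220 = 4.27 A.

I_supply ≈ 4.27 A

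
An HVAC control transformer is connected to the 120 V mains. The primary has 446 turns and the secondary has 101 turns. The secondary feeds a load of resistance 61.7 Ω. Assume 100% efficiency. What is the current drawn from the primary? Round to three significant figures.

V_s = V_p × N_s/N_p = 120 × 101/446 = 27.175 V.
I_s = V_s/R = 27.175/61.7 = 0.44044 A.
For an ideal transformer I_p N_p = I_s N_s, so I_p = 0.44044 × 101/446 = 0.0997 A.

I_p ≈ 0.0997 A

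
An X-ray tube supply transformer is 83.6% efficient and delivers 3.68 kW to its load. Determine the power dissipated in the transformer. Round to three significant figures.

P_loss ≈ 722 W

P_in = P_out/η = 3680/0.836 = 4401.91 W.
P_loss = P_in − P_out = 4401.91 − 3680 = 722 W.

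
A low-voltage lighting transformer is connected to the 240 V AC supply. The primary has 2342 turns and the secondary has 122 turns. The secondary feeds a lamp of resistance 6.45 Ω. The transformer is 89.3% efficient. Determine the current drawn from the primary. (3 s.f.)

I_p ≈ 0.113 A

V_s = 240 × 122/2342 = 12.502 V.
I_s = V_s/R = 12.502/6.45 = 1.9383 A.
P_out = V_s I_s = 12.502 × 1.9383 = 24.233 W.
P_in = P_out/η = 24.233/0.893 = 27.137 W.
I_p = P_in/V_p = 27.137/240 = 0.113 A.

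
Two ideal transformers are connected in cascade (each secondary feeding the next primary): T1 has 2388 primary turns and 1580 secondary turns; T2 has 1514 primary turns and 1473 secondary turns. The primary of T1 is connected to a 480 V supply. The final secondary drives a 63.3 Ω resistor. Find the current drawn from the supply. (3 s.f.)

After T1: V = 480.00 × 1580/2388 = 317.59 V.
After T2: V = 317.59 × 1473/1514 = 308.99 V.
I_load = 308.99/63.3 = 4.8813 A, so P_out = 308.99 × 4.8813 = 1508.3 W.
All ideal ⇒ P_in = P_out, so I_supply = 1508.3/480 = 3.14 A.

I_supply ≈ 3.14 A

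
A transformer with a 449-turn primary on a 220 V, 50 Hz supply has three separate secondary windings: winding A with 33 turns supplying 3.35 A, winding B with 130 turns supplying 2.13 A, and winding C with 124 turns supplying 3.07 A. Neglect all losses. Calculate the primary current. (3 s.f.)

I_p ≈ 1.71 A

V_A = 220 × 33/449 = 16.169 V; V_B = 220 × 130/449 = 63.697 V; V_C = 220 × 124/449 = 60.757 V.
P_out = V_A I_A + V_B I_B + V_C I_C = 16.169×3.35 + 63.697×2.13 + 60.757×3.07 = 54.167 + 135.67 + 186.52 = 376.37 W.
Ideal ⇒ P_in = P_out, so I_p = P_out/V_p = 376.37/220 = 1.71 A.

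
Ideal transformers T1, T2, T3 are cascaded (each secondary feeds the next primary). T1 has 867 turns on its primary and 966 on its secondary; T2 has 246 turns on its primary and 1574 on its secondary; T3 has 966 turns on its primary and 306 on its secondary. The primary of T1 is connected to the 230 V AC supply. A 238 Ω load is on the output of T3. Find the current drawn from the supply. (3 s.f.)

I_supply ≈ 4.93 A

After T1: V = 230.00 × 966/867 = 256.26 V.
After T2: V = 256.26 × 1574/246 = 1639.7 V.
After T3: V = 1639.7 × 306/966 = 519.40 V.
I_load = 519.40/238 = 2.1823 A, so P_out = 519.40 × 2.1823 = 1133.5 W.
All ideal ⇒ P_in = P_out, so I_supply = 1133.5/230 = 4.93 A.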